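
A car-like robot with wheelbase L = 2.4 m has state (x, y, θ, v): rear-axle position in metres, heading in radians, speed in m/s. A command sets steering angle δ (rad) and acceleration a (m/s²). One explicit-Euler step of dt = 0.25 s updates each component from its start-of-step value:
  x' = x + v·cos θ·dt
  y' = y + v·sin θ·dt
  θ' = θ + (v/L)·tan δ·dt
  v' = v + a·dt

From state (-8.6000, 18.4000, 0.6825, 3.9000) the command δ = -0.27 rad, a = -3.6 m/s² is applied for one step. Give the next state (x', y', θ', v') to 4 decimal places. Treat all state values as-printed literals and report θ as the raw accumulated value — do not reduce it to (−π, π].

(-7.8434, 19.0150, 0.5701, 3.0000)

x' = -8.6000 + 3.9000·cos(0.6825)·0.25 = -7.8434
y' = 18.4000 + 3.9000·sin(0.6825)·0.25 = 19.0150
θ' = 0.6825 + (3.9000/2.4)·tan(-0.27)·0.25 = 0.5701
v' = 3.9000 − 3.6000·0.25 = 3.0000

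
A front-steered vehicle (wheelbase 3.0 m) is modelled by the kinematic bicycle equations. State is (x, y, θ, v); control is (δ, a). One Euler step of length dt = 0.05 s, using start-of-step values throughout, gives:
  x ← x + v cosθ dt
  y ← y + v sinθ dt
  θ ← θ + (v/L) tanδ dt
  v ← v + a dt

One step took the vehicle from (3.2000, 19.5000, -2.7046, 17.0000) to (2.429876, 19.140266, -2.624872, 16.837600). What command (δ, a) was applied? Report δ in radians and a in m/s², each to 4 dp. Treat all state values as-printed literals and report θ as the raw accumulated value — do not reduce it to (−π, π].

a = (v'−v)/dt = (-0.162400)/0.05 = -3.2480
Δθ = θ'−θ = 0.079728;  (v·dt/L) = 17.0000·0.05/3.0 = 0.283333
tan δ = Δθ·L/(v·dt) = 0.281393  →  δ = 0.2743

δ = 0.2743, a = -3.2480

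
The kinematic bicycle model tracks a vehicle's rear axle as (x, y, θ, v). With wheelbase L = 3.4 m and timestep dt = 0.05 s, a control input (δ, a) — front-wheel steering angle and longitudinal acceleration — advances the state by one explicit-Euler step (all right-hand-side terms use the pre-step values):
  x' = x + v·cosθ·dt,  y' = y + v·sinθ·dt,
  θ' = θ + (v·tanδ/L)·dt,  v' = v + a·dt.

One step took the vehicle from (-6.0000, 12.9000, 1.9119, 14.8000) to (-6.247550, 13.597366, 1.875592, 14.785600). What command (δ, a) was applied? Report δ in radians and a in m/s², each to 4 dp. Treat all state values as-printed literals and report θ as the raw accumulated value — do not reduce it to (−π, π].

a = (v'−v)/dt = (-0.014400)/0.05 = -0.2880
Δθ = θ'−θ = -0.036308;  (v·dt/L) = 14.8000·0.05/3.4 = 0.217647
tan δ = Δθ·L/(v·dt) = -0.166821  →  δ = -0.1653

δ = -0.1653, a = -0.2880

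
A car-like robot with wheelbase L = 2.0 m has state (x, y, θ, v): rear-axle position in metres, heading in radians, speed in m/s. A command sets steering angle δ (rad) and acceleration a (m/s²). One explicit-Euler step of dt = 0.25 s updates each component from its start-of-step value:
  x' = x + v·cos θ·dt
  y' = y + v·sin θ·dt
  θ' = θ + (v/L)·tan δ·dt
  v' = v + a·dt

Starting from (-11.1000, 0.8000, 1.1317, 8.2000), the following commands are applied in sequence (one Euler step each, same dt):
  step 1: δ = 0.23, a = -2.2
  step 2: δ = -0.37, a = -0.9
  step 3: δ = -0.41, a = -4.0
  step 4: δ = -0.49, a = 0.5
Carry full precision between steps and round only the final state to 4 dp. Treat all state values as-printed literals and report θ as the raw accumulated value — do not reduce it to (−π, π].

after step 1 (δ=0.23, a=-2.2): (-10.228501, 2.655529, 1.371697, 7.650000)
after step 2 (δ=-0.37, a=-0.9): (-9.850234, 4.530248, 1.000803, 7.425000)
after step 3 (δ=-0.41, a=-4.0): (-8.848552, 6.093033, 0.597411, 6.425000)
after step 4 (δ=-0.49, a=0.5): (-7.520513, 6.996554, 0.169033, 6.550000)

(-7.5205, 6.9966, 0.1690, 6.5500)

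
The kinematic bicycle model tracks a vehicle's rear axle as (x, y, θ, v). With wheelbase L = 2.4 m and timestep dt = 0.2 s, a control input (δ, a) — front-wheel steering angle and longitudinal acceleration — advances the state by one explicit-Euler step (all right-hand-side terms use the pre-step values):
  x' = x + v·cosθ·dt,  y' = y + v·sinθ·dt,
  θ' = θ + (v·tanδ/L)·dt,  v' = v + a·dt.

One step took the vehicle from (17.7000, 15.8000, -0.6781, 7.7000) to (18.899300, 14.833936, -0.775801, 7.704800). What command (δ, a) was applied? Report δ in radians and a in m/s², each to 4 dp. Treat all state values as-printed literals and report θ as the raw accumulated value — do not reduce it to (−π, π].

δ = -0.1511, a = 0.0240

a = (v'−v)/dt = (0.004800)/0.2 = 0.0240
Δθ = θ'−θ = -0.097701;  (v·dt/L) = 7.7000·0.2/2.4 = 0.641667
tan δ = Δθ·L/(v·dt) = -0.152261  →  δ = -0.1511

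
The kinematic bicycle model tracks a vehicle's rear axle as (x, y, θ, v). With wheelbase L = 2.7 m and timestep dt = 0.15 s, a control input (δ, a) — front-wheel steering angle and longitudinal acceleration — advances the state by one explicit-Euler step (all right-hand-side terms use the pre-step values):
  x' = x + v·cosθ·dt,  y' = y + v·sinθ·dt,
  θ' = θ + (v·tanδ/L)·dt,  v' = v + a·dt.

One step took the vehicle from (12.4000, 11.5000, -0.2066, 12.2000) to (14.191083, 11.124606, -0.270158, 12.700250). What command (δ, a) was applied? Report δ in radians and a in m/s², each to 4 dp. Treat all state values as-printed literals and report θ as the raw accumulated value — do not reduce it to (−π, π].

δ = -0.0935, a = 3.3350

a = (v'−v)/dt = (0.500250)/0.15 = 3.3350
Δθ = θ'−θ = -0.063558;  (v·dt/L) = 12.2000·0.15/2.7 = 0.677778
tan δ = Δθ·L/(v·dt) = -0.093774  →  δ = -0.0935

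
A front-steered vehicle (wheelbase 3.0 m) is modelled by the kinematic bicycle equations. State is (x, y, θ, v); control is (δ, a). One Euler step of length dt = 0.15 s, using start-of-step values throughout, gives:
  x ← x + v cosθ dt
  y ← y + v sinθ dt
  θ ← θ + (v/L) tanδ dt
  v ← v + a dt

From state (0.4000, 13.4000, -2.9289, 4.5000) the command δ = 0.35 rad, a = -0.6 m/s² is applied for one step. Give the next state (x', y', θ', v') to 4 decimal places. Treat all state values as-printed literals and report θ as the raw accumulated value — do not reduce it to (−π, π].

x' = 0.4000 + 4.5000·cos(-2.9289)·0.15 = -0.2598
y' = 13.4000 + 4.5000·sin(-2.9289)·0.15 = 13.2575
θ' = -2.9289 + (4.5000/3.0)·tan(0.35)·0.15 = -2.8468
v' = 4.5000 − 0.6000·0.15 = 4.4100

(-0.2598, 13.2575, -2.8468, 4.4100)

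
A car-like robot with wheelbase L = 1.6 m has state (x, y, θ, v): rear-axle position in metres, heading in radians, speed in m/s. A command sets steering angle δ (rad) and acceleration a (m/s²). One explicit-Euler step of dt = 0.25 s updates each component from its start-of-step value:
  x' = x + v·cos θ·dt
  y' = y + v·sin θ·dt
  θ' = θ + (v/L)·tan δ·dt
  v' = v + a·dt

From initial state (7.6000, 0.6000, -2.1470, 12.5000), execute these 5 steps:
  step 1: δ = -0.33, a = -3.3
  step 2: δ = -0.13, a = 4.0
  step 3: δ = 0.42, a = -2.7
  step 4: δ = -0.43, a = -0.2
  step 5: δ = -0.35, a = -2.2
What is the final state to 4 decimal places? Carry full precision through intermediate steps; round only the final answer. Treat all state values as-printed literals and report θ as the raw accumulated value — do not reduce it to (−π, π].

(-4.6858, -6.0397, -3.7116, 11.4000)

after step 1 (δ=-0.33, a=-3.3): (5.897361, -2.020428, -2.815994, 11.675000)
after step 2 (δ=-0.13, a=4.0): (3.131964, -2.954067, -3.054487, 12.675000)
after step 3 (δ=0.42, a=-2.7): (-0.024773, -3.229733, -2.170064, 12.000000)
after step 4 (δ=-0.43, a=-0.2): (-1.716887, -5.706979, -3.029979, 11.950000)
after step 5 (δ=-0.35, a=-2.2): (-4.685798, -6.039734, -3.711555, 11.400000)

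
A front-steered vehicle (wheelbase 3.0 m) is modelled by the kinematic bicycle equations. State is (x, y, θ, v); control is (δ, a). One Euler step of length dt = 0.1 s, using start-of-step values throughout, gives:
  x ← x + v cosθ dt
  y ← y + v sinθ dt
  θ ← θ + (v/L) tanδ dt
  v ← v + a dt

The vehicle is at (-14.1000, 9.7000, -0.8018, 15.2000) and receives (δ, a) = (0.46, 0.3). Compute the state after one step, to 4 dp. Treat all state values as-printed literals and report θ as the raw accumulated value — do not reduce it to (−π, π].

x' = -14.1000 + 15.2000·cos(-0.8018)·0.1 = -13.0430
y' = 9.7000 + 15.2000·sin(-0.8018)·0.1 = 8.6077
θ' = -0.8018 + (15.2000/3.0)·tan(0.46)·0.1 = -0.5508
v' = 15.2000 + 0.3000·0.1 = 15.2300

(-13.0430, 8.6077, -0.5508, 15.2300)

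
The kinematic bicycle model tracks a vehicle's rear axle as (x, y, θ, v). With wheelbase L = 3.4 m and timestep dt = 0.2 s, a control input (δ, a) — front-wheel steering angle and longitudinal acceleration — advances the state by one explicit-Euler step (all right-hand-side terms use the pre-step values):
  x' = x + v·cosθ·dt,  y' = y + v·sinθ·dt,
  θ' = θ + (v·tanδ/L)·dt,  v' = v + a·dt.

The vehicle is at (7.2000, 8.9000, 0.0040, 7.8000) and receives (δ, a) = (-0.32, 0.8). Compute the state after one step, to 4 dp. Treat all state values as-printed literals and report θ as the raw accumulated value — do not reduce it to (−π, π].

(8.7600, 8.9062, -0.1480, 7.9600)

x' = 7.2000 + 7.8000·cos(0.0040)·0.2 = 8.7600
y' = 8.9000 + 7.8000·sin(0.0040)·0.2 = 8.9062
θ' = 0.0040 + (7.8000/3.4)·tan(-0.32)·0.2 = -0.1480
v' = 7.8000 + 0.8000·0.2 = 7.9600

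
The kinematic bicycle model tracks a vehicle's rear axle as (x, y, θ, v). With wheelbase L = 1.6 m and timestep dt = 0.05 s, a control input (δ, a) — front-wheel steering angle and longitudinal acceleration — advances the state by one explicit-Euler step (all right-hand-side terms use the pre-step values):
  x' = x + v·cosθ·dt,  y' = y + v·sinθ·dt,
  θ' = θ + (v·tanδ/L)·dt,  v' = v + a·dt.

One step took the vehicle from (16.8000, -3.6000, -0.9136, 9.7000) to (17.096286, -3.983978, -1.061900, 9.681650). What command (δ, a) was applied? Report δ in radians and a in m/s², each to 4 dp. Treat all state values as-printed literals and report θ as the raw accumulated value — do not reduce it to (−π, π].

δ = -0.4550, a = -0.3670

a = (v'−v)/dt = (-0.018350)/0.05 = -0.3670
Δθ = θ'−θ = -0.148300;  (v·dt/L) = 9.7000·0.05/1.6 = 0.303125
tan δ = Δθ·L/(v·dt) = -0.489237  →  δ = -0.4550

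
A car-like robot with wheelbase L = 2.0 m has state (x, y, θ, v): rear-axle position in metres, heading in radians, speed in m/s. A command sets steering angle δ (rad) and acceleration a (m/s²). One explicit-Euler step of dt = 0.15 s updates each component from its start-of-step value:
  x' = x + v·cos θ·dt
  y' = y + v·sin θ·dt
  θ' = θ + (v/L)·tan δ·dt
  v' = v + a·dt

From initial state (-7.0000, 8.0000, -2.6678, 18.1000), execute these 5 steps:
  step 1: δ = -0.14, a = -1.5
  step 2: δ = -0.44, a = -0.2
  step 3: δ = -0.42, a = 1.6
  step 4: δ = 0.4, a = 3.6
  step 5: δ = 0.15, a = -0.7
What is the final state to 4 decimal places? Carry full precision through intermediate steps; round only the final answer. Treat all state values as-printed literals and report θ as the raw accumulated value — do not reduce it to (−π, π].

(-18.6944, 10.1468, -3.3033, 18.5200)

after step 1 (δ=-0.14, a=-1.5): (-9.415927, 6.761242, -2.859101, 17.875000)
after step 2 (δ=-0.44, a=-0.2): (-11.990903, 6.013846, -3.490242, 17.845000)
after step 3 (δ=-0.42, a=1.6): (-14.506607, 6.928300, -4.087923, 18.085000)
after step 4 (δ=0.4, a=3.6): (-16.092654, 9.129088, -3.514457, 18.625000)
after step 5 (δ=0.15, a=-0.7): (-18.694439, 10.146808, -3.303340, 18.520000)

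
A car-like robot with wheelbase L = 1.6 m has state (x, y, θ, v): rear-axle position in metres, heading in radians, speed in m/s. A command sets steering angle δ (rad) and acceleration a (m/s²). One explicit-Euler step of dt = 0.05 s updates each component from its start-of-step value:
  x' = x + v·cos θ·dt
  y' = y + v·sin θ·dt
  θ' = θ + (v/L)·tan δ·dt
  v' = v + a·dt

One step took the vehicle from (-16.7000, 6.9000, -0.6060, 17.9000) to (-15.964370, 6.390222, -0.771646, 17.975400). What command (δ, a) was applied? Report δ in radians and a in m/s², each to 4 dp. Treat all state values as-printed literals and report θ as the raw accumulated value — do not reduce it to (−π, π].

a = (v'−v)/dt = (0.075400)/0.05 = 1.5080
Δθ = θ'−θ = -0.165646;  (v·dt/L) = 17.9000·0.05/1.6 = 0.559375
tan δ = Δθ·L/(v·dt) = -0.296127  →  δ = -0.2879

δ = -0.2879, a = 1.5080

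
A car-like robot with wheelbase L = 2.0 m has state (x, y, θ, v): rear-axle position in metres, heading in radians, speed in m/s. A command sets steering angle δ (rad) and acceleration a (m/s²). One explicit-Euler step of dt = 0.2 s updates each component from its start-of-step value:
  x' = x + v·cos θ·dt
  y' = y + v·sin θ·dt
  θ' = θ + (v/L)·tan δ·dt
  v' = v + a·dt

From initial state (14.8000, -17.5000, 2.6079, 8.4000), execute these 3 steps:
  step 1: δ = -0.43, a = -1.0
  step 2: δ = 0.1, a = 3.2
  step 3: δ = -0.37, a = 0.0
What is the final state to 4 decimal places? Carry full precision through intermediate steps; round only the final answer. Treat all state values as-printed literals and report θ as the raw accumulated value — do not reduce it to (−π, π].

after step 1 (δ=-0.43, a=-1.0): (13.353630, -16.645357, 2.222658, 8.200000)
after step 2 (δ=0.1, a=3.2): (12.358695, -15.341630, 2.304933, 8.840000)
after step 3 (δ=-0.37, a=0.0): (11.174230, -14.029050, 1.962062, 8.840000)

(11.1742, -14.0291, 1.9621, 8.8400)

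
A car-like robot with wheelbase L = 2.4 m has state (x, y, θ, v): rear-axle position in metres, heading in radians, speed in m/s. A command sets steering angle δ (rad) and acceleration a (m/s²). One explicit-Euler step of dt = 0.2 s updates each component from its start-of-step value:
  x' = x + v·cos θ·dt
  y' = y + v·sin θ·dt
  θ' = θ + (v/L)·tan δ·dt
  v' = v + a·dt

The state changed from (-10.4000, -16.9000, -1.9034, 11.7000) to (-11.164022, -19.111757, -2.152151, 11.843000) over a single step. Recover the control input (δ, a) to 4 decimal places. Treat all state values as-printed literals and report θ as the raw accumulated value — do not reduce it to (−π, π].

a = (v'−v)/dt = (0.143000)/0.2 = 0.7150
Δθ = θ'−θ = -0.248751;  (v·dt/L) = 11.7000·0.2/2.4 = 0.975000
tan δ = Δθ·L/(v·dt) = -0.255129  →  δ = -0.2498

δ = -0.2498, a = 0.7150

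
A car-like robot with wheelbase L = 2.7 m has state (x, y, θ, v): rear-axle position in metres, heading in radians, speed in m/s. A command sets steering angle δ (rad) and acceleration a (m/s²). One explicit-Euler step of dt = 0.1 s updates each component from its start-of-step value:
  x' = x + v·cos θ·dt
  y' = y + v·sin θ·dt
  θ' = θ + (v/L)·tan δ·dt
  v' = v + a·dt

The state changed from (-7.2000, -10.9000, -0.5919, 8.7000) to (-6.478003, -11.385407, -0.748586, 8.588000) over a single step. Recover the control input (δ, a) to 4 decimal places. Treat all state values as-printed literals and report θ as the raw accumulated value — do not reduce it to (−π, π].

δ = -0.4526, a = -1.1200

a = (v'−v)/dt = (-0.112000)/0.1 = -1.1200
Δθ = θ'−θ = -0.156686;  (v·dt/L) = 8.7000·0.1/2.7 = 0.322222
tan δ = Δθ·L/(v·dt) = -0.486267  →  δ = -0.4526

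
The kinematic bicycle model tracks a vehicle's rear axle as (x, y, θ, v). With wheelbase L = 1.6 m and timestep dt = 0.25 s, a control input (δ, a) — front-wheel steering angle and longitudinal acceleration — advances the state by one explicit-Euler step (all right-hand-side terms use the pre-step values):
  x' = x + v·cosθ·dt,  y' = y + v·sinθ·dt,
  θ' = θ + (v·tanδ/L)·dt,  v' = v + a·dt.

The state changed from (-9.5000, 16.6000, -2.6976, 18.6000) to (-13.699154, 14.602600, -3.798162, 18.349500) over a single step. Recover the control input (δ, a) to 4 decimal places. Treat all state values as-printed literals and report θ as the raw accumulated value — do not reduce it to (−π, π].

δ = -0.3620, a = -1.0020

a = (v'−v)/dt = (-0.250500)/0.25 = -1.0020
Δθ = θ'−θ = -1.100562;  (v·dt/L) = 18.6000·0.25/1.6 = 2.906250
tan δ = Δθ·L/(v·dt) = -0.378688  →  δ = -0.3620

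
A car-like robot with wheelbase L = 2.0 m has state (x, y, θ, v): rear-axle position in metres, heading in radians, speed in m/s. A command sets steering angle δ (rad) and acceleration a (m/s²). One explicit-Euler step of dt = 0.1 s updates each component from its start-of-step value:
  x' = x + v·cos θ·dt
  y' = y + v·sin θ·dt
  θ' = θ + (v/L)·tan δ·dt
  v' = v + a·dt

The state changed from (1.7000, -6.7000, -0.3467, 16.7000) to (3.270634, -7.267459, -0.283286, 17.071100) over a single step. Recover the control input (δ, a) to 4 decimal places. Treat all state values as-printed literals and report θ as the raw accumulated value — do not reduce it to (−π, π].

δ = 0.0758, a = 3.7110

a = (v'−v)/dt = (0.371100)/0.1 = 3.7110
Δθ = θ'−θ = 0.063414;  (v·dt/L) = 16.7000·0.1/2.0 = 0.835000
tan δ = Δθ·L/(v·dt) = 0.075945  →  δ = 0.0758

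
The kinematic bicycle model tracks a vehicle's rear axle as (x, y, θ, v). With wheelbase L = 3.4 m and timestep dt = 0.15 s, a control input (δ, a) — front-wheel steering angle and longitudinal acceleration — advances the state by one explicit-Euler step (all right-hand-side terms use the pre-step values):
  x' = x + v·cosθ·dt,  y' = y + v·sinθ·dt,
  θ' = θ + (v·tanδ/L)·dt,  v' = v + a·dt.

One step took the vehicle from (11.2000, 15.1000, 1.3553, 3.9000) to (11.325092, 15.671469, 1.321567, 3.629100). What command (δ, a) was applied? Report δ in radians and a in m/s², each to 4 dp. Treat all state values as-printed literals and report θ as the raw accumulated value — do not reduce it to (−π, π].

a = (v'−v)/dt = (-0.270900)/0.15 = -1.8060
Δθ = θ'−θ = -0.033733;  (v·dt/L) = 3.9000·0.15/3.4 = 0.172059
tan δ = Δθ·L/(v·dt) = -0.196055  →  δ = -0.1936

δ = -0.1936, a = -1.8060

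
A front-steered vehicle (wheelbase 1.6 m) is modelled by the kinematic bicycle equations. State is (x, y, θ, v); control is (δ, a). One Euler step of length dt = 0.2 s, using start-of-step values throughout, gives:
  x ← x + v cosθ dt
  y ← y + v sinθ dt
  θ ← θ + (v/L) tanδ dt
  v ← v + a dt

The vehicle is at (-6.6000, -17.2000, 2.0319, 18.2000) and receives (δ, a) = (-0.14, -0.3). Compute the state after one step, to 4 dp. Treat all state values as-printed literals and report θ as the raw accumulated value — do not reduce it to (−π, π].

x' = -6.6000 + 18.2000·cos(2.0319)·0.2 = -8.2196
y' = -17.2000 + 18.2000·sin(2.0319)·0.2 = -13.9402
θ' = 2.0319 + (18.2000/1.6)·tan(-0.14)·0.2 = 1.7113
v' = 18.2000 − 0.3000·0.2 = 18.1400

(-8.2196, -13.9402, 1.7113, 18.1400)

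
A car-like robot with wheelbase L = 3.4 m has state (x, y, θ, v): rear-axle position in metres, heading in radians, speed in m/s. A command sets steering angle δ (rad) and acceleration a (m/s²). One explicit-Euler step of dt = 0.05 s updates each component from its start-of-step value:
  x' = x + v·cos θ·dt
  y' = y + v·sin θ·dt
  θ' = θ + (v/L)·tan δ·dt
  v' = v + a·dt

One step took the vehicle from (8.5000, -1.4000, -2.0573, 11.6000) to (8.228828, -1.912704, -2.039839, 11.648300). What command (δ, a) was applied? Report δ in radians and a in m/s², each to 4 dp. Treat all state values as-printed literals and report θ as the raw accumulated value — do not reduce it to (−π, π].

δ = 0.1020, a = 0.9660

a = (v'−v)/dt = (0.048300)/0.05 = 0.9660
Δθ = θ'−θ = 0.017461;  (v·dt/L) = 11.6000·0.05/3.4 = 0.170588
tan δ = Δθ·L/(v·dt) = 0.102358  →  δ = 0.1020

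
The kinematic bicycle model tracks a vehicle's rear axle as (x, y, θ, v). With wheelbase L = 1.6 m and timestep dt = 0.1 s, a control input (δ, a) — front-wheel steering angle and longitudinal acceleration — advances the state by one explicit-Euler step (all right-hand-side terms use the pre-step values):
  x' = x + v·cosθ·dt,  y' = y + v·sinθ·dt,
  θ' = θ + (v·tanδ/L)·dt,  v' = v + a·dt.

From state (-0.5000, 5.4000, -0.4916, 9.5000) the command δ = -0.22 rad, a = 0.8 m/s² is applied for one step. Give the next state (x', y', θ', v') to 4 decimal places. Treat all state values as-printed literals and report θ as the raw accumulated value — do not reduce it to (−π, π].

x' = -0.5000 + 9.5000·cos(-0.4916)·0.1 = 0.3375
y' = 5.4000 + 9.5000·sin(-0.4916)·0.1 = 4.9516
θ' = -0.4916 + (9.5000/1.6)·tan(-0.22)·0.1 = -0.6244
v' = 9.5000 + 0.8000·0.1 = 9.5800

(0.3375, 4.9516, -0.6244, 9.5800)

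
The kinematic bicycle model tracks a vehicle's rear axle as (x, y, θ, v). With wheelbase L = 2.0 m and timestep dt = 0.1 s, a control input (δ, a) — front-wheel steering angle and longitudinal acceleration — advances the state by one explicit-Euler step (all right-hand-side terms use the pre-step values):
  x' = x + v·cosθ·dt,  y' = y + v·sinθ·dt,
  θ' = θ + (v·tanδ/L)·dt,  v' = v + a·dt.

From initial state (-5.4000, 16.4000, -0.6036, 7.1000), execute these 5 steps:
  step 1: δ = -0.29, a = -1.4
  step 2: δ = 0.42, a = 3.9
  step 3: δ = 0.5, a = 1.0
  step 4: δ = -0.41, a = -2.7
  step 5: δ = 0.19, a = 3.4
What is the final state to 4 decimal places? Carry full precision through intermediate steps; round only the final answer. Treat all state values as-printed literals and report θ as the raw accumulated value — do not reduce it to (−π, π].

(-2.3387, 14.5452, -0.4462, 7.5200)

after step 1 (δ=-0.29, a=-1.4): (-4.815459, 15.996997, -0.709537, 6.960000)
after step 2 (δ=0.42, a=3.9): (-4.287429, 15.543565, -0.554129, 7.350000)
after step 3 (δ=0.5, a=1.0): (-3.662415, 15.156806, -0.353363, 7.450000)
after step 4 (δ=-0.41, a=-2.7): (-2.963445, 14.898995, -0.515263, 7.180000)
after step 5 (δ=0.19, a=3.4): (-2.338668, 14.545190, -0.446220, 7.520000)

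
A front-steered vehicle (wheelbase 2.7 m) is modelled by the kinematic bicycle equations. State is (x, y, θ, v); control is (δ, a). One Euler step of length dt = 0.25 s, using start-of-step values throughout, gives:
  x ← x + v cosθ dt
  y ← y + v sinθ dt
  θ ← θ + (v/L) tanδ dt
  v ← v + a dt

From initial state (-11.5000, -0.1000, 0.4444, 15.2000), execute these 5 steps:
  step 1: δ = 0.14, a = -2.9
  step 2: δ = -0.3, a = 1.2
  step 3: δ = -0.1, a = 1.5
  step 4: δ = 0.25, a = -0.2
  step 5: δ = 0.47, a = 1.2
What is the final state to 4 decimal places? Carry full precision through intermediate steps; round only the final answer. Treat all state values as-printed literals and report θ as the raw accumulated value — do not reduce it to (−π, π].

after step 1 (δ=0.14, a=-2.9): (-8.069099, 1.533682, 0.642735, 14.475000)
after step 2 (δ=-0.3, a=1.2): (-5.172435, 3.702712, 0.228138, 14.775000)
after step 3 (δ=-0.1, a=1.5): (-1.574393, 4.538106, 0.090875, 15.150000)
after step 4 (δ=0.25, a=-0.2): (2.197479, 4.881820, 0.449063, 15.100000)
after step 5 (δ=0.47, a=1.2): (5.598204, 6.520628, 1.159274, 15.400000)

(5.5982, 6.5206, 1.1593, 15.4000)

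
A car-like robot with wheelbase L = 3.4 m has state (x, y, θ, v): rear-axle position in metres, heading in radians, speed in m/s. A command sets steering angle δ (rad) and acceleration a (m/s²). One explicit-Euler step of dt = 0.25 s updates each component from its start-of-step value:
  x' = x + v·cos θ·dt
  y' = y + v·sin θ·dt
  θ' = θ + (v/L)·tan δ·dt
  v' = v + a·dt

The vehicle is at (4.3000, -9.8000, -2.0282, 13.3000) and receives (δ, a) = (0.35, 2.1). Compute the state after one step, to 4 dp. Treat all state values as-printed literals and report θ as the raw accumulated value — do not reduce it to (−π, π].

x' = 4.3000 + 13.3000·cos(-2.0282)·0.25 = 2.8316
y' = -9.8000 + 13.3000·sin(-2.0282)·0.25 = -12.7832
θ' = -2.0282 + (13.3000/3.4)·tan(0.35)·0.25 = -1.6712
v' = 13.3000 + 2.1000·0.25 = 13.8250

(2.8316, -12.7832, -1.6712, 13.8250)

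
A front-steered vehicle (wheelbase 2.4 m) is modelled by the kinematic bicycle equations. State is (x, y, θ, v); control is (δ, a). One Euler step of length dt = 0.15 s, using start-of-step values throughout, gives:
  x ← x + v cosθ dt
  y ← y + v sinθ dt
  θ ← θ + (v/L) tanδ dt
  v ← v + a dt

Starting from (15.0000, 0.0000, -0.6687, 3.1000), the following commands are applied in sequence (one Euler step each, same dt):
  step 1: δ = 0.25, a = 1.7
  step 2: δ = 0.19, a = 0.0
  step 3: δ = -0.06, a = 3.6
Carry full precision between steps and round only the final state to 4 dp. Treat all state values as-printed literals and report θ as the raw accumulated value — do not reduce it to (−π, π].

after step 1 (δ=0.25, a=1.7): (15.364852, -0.288284, -0.619228, 3.355000)
after step 2 (δ=0.19, a=0.0): (15.774662, -0.580374, -0.578900, 3.355000)
after step 3 (δ=-0.06, a=3.6): (16.195915, -0.855704, -0.591497, 3.895000)

(16.1959, -0.8557, -0.5915, 3.8950)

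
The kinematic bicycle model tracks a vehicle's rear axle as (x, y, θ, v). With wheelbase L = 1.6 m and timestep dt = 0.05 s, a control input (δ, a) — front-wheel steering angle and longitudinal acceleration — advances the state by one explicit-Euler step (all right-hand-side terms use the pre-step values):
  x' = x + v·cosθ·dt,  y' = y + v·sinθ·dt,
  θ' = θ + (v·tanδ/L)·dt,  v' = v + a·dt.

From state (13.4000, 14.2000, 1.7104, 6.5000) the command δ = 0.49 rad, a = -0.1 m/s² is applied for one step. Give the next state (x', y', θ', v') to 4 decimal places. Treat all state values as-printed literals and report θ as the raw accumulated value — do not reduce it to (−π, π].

(13.3548, 14.5218, 1.8187, 6.4950)

x' = 13.4000 + 6.5000·cos(1.7104)·0.05 = 13.3548
y' = 14.2000 + 6.5000·sin(1.7104)·0.05 = 14.5218
θ' = 1.7104 + (6.5000/1.6)·tan(0.49)·0.05 = 1.8187
v' = 6.5000 − 0.1000·0.05 = 6.4950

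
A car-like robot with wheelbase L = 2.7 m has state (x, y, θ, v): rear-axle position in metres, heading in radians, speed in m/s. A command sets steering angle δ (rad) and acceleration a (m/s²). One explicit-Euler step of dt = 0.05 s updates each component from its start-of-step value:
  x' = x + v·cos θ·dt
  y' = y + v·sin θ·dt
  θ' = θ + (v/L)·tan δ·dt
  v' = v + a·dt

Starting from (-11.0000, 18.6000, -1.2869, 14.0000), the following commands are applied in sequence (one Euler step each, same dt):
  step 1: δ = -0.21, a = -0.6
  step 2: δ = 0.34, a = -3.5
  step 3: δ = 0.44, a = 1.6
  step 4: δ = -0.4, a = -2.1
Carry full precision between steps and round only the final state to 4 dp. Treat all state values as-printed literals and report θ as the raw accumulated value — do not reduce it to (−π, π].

(-10.1328, 15.9654, -1.2390, 13.7700)

after step 1 (δ=-0.21, a=-0.6): (-10.803931, 17.928020, -1.342159, 13.970000)
after step 2 (δ=0.34, a=-3.5): (-10.645616, 17.247698, -1.250646, 13.795000)
after step 3 (δ=0.44, a=1.6): (-10.428545, 16.592995, -1.130379, 13.875000)
after step 4 (δ=-0.4, a=-2.1): (-10.132788, 15.965447, -1.239013, 13.770000)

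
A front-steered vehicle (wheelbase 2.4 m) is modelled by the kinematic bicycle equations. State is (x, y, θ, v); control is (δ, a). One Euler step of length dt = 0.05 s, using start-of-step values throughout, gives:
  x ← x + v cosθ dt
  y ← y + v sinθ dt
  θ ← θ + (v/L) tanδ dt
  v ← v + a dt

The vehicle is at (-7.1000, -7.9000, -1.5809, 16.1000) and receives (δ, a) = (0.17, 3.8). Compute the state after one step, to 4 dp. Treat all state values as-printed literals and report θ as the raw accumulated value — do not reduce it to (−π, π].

(-7.1081, -8.7050, -1.5233, 16.2900)

x' = -7.1000 + 16.1000·cos(-1.5809)·0.05 = -7.1081
y' = -7.9000 + 16.1000·sin(-1.5809)·0.05 = -8.7050
θ' = -1.5809 + (16.1000/2.4)·tan(0.17)·0.05 = -1.5233
v' = 16.1000 + 3.8000·0.05 = 16.2900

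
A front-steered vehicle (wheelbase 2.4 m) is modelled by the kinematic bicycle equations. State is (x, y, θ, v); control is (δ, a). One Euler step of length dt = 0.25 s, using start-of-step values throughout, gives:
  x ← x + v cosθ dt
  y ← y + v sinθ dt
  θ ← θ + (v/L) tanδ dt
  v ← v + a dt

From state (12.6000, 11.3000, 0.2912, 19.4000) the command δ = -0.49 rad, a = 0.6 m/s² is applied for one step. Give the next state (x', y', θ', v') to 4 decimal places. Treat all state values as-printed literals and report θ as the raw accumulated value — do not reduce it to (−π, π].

x' = 12.6000 + 19.4000·cos(0.2912)·0.25 = 17.2458
y' = 11.3000 + 19.4000·sin(0.2912)·0.25 = 12.6924
θ' = 0.2912 + (19.4000/2.4)·tan(-0.49)·0.25 = -0.7867
v' = 19.4000 + 0.6000·0.25 = 19.5500

(17.2458, 12.6924, -0.7867, 19.5500)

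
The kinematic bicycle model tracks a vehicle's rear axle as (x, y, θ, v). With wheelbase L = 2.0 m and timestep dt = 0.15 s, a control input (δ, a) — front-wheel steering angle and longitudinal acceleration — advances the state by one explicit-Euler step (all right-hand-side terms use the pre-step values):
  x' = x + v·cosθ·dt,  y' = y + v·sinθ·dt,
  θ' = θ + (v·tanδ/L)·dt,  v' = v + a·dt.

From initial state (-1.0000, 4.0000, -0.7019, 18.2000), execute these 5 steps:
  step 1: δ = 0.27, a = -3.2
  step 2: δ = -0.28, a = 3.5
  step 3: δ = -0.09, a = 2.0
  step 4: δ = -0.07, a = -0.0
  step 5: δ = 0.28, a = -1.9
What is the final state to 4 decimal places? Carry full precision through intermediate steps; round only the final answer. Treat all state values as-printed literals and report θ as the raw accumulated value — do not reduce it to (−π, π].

(9.2332, -4.6631, -0.5273, 18.2600)

after step 1 (δ=0.27, a=-3.2): (1.084674, 2.237322, -0.324125, 17.720000)
after step 2 (δ=-0.28, a=3.5): (3.604271, 1.390803, -0.706285, 18.245000)
after step 3 (δ=-0.09, a=2.0): (5.686331, -0.385380, -0.829772, 18.545000)
after step 4 (δ=-0.07, a=-0.0): (7.564134, -2.437693, -0.927293, 18.545000)
after step 5 (δ=0.28, a=-1.9): (9.233190, -4.663089, -0.527341, 18.260000)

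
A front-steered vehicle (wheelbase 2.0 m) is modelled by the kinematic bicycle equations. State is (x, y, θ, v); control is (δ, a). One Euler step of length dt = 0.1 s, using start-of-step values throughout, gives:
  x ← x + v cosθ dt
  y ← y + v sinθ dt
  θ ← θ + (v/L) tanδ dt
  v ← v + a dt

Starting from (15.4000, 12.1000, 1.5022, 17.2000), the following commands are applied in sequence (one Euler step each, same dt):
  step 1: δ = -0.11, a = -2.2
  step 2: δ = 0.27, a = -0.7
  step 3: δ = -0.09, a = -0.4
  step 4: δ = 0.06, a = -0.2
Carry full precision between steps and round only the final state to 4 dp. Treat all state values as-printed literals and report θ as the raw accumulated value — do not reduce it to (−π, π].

after step 1 (δ=-0.11, a=-2.2): (15.517893, 13.815955, 1.407217, 16.980000)
after step 2 (δ=0.27, a=-0.7): (15.794414, 15.491288, 1.642184, 16.910000)
after step 3 (δ=-0.09, a=-0.4): (15.673800, 17.177981, 1.565883, 16.870000)
after step 4 (δ=0.06, a=-0.2): (15.682089, 18.864960, 1.616554, 16.850000)

(15.6821, 18.8650, 1.6166, 16.8500)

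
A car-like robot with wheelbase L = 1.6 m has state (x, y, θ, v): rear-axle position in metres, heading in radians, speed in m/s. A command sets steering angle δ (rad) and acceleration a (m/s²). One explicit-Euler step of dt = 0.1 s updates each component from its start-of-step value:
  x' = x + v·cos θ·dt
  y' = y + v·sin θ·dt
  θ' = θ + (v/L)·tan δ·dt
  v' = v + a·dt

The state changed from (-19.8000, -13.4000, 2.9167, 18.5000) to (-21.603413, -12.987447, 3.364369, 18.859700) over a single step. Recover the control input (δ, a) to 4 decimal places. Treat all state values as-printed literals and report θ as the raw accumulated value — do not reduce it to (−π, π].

δ = 0.3694, a = 3.5970

a = (v'−v)/dt = (0.359700)/0.1 = 3.5970
Δθ = θ'−θ = 0.447669;  (v·dt/L) = 18.5000·0.1/1.6 = 1.156250
tan δ = Δθ·L/(v·dt) = 0.387173  →  δ = 0.3694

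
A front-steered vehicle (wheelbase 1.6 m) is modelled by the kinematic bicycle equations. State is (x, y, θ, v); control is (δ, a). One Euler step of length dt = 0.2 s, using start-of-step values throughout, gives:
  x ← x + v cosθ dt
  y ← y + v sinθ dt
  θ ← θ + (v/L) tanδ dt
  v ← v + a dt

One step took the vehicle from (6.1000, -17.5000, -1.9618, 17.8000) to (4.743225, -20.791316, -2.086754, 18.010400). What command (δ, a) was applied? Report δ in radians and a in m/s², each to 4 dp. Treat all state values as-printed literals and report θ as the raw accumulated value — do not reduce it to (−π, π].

δ = -0.0561, a = 1.0520

a = (v'−v)/dt = (0.210400)/0.2 = 1.0520
Δθ = θ'−θ = -0.124954;  (v·dt/L) = 17.8000·0.2/1.6 = 2.225000
tan δ = Δθ·L/(v·dt) = -0.056159  →  δ = -0.0561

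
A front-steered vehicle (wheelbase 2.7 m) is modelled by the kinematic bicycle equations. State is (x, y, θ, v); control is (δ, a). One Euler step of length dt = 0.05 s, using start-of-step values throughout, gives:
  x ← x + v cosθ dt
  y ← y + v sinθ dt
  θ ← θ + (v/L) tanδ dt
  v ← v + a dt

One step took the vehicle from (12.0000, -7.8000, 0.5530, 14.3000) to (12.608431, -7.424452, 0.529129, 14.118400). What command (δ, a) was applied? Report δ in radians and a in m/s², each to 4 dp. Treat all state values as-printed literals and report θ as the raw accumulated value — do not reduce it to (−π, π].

δ = -0.0899, a = -3.6320

a = (v'−v)/dt = (-0.181600)/0.05 = -3.6320
Δθ = θ'−θ = -0.023871;  (v·dt/L) = 14.3000·0.05/2.7 = 0.264815
tan δ = Δθ·L/(v·dt) = -0.090142  →  δ = -0.0899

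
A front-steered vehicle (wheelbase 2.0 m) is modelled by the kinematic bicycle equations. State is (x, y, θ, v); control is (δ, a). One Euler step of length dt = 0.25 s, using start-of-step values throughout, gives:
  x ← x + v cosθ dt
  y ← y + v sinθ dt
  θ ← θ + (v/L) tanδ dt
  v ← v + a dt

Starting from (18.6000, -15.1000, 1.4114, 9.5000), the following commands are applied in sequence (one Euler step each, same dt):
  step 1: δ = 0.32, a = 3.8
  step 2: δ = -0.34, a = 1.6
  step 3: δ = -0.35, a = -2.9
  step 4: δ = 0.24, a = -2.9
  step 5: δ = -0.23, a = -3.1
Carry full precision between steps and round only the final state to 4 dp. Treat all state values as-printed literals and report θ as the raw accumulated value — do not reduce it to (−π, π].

(21.6024, -3.5214, 0.8824, 8.6250)

after step 1 (δ=0.32, a=3.8): (18.976965, -12.755107, 1.804925, 10.450000)
after step 2 (δ=-0.34, a=1.6): (18.370877, -10.213884, 1.342856, 10.850000)
after step 3 (δ=-0.35, a=-2.9): (18.983825, -7.571546, 0.847786, 10.125000)
after step 4 (δ=0.24, a=-2.9): (20.658613, -5.673571, 1.157506, 9.400000)
after step 5 (δ=-0.23, a=-3.1): (21.602432, -3.521431, 0.882387, 8.625000)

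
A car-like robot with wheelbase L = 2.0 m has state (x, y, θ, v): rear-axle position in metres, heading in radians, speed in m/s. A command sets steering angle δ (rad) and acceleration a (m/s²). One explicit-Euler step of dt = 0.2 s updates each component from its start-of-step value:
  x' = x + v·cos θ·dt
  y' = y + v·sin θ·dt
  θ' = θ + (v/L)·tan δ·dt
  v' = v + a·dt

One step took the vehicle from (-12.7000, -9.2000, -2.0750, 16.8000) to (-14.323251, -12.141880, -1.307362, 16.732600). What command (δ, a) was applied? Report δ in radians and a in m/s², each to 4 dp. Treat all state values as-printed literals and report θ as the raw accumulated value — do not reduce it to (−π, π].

δ = 0.4286, a = -0.3370

a = (v'−v)/dt = (-0.067400)/0.2 = -0.3370
Δθ = θ'−θ = 0.767638;  (v·dt/L) = 16.8000·0.2/2.0 = 1.680000
tan δ = Δθ·L/(v·dt) = 0.456927  →  δ = 0.4286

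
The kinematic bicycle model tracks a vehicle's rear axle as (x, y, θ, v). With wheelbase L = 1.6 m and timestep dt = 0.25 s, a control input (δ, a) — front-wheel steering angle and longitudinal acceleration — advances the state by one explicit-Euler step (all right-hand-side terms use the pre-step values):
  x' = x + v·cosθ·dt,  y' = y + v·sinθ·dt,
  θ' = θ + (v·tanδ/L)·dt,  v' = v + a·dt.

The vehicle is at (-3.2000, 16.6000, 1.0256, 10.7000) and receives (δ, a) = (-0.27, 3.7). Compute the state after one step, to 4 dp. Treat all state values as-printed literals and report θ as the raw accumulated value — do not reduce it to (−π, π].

x' = -3.2000 + 10.7000·cos(1.0256)·0.25 = -1.8128
y' = 16.6000 + 10.7000·sin(1.0256)·0.25 = 18.8872
θ' = 1.0256 + (10.7000/1.6)·tan(-0.27)·0.25 = 0.5629
v' = 10.7000 + 3.7000·0.25 = 11.6250

(-1.8128, 18.8872, 0.5629, 11.6250)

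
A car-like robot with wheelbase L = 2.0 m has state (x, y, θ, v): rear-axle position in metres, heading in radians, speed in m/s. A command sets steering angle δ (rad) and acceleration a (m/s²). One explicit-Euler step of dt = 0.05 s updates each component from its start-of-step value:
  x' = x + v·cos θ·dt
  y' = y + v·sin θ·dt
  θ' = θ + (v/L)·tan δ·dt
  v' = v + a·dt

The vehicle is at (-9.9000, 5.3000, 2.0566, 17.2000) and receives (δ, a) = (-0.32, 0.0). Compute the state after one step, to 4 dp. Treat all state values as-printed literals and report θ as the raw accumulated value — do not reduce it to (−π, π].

x' = -9.9000 + 17.2000·cos(2.0566)·0.05 = -10.3016
y' = 5.3000 + 17.2000·sin(2.0566)·0.05 = 6.0605
θ' = 2.0566 + (17.2000/2.0)·tan(-0.32)·0.05 = 1.9141
v' = 17.2000 + 0.0000·0.05 = 17.2000

(-10.3016, 6.0605, 1.9141, 17.2000)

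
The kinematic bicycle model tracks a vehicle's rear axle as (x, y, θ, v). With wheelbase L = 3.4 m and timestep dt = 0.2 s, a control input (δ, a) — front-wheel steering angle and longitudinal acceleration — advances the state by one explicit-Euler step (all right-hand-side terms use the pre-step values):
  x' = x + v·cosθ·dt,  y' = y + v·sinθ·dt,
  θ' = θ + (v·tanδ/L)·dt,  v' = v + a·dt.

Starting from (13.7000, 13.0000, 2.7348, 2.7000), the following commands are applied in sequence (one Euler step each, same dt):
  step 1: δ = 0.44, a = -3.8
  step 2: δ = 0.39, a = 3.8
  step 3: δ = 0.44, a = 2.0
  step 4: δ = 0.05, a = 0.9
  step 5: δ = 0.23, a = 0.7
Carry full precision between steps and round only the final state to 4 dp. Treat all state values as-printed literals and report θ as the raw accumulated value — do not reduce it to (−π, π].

after step 1 (δ=0.44, a=-3.8): (13.204067, 13.213660, 2.809571, 1.940000)
after step 2 (δ=0.39, a=3.8): (12.837257, 13.340130, 2.856480, 2.700000)
after step 3 (δ=0.44, a=2.0): (12.319057, 13.492014, 2.931251, 3.100000)
after step 4 (δ=0.05, a=0.9): (11.712722, 13.621466, 2.940376, 3.280000)
after step 5 (δ=0.23, a=0.7): (11.069958, 13.752575, 2.985552, 3.420000)

(11.0700, 13.7526, 2.9856, 3.4200)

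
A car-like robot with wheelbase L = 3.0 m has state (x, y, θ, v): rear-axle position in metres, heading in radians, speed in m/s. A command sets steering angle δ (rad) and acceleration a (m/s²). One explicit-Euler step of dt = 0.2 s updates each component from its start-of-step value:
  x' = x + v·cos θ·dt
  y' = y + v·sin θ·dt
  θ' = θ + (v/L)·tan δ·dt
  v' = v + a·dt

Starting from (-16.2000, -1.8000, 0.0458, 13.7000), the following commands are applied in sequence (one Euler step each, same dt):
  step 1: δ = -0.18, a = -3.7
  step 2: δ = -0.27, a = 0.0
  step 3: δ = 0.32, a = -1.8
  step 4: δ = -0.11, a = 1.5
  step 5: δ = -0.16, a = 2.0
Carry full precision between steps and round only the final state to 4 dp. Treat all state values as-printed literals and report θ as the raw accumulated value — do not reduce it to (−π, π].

(-3.4056, -3.5083, -0.3048, 13.3000)

after step 1 (δ=-0.18, a=-3.7): (-13.462873, -1.674552, -0.120399, 12.960000)
after step 2 (δ=-0.27, a=0.0): (-10.889637, -1.985872, -0.359518, 12.960000)
after step 3 (δ=0.32, a=-1.8): (-8.463353, -2.897797, -0.073197, 12.600000)
after step 4 (δ=-0.11, a=1.5): (-5.950101, -3.082090, -0.165972, 12.900000)
after step 5 (δ=-0.16, a=2.0): (-3.405554, -3.508334, -0.304758, 13.300000)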